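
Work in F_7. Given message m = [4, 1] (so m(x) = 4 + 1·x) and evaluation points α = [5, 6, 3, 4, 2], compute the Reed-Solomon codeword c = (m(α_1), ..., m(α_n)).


c = [2, 3, 0, 1, 6]

Message polynomial: m(x) = 4 + 1·x (mod 7).
For each evaluation point α_i, compute m(α_i) mod 7:
  α_1 = 5: Horner steps 1 → 2, so m(5) = 2.
  α_2 = 6: Horner steps 1 → 3, so m(6) = 3.
  α_3 = 3: Horner steps 1 → 0, so m(3) = 0.
  α_4 = 4: Horner steps 1 → 1, so m(4) = 1.
  α_5 = 2: Horner steps 1 → 6, so m(2) = 6.
Codeword c = [2, 3, 0, 1, 6] ∈ F_7^5.


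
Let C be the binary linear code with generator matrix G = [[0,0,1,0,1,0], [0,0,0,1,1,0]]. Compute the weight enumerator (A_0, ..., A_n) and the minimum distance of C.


Weight distribution: A_0 = 1, A_2 = 3. Minimum distance d = 2.

Enumerate all 2^2 = 4 messages m ∈ F_2^2.
For each, compute codeword c = mG in F_2^6, then tally its weight.
  m = 00 → c = 000000, weight = 0.
  m = 10 → c = 001010, weight = 2.
  m = 01 → c = 000110, weight = 2.
  m = 11 → c = 001100, weight = 2.
Tally weights:
  weight 0: 1 codewords.
  weight 2: 3 codewords.
Minimum distance d = smallest w > 0 with A_w > 0 = 2.
Sanity: Σ A_w = 4 = 2^2 = 4 ✓.


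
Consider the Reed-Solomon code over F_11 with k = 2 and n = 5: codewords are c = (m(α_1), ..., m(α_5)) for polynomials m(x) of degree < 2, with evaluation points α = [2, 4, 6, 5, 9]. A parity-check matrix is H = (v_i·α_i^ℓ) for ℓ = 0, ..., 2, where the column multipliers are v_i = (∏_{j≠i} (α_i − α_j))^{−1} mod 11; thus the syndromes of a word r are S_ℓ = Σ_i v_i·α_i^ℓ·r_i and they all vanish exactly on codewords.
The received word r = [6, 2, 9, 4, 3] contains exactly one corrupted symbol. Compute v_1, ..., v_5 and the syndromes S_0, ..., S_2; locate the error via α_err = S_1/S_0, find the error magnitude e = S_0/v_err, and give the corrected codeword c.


S = (4, 9, 1), error at position 4, error magnitude e = 4, c = [6, 2, 9, 0, 3].

Step 1: column multipliers v_i = (∏_{j≠i}(α_i − α_j))^{−1} mod 11.
  i = 1 (α = 2): (2−4)(2−6)(2−5)(2−9) = (−2)·(−4)·(−3)·(−7) = 168 ≡ 3, so v_1 = 3^{−1} = 4 (mod 11).
  i = 2 (α = 4): (4−2)(4−6)(4−5)(4−9) = 2·(−2)·(−1)·(−5) = −20 ≡ 2, so v_2 = 2^{−1} = 6 (mod 11).
  i = 3 (α = 6): (6−2)(6−4)(6−5)(6−9) = 4·2·1·(−3) = −24 ≡ 9, so v_3 = 9^{−1} = 5 (mod 11).
  i = 4 (α = 5): (5−2)(5−4)(5−6)(5−9) = 3·1·(−1)·(−4) = 12 ≡ 1, so v_4 = 1^{−1} = 1 (mod 11).
  i = 5 (α = 9): (9−2)(9−4)(9−6)(9−5) = 7·5·3·4 = 420 ≡ 2, so v_5 = 2^{−1} = 6 (mod 11).
  v = [4, 6, 5, 1, 6].
Step 2: syndromes of r = [6, 2, 9, 4, 3] (all sums mod 11).
  S_0 = Σ v_i r_i = 4·6 + 6·2 + 5·9 + 1·4 + 6·3 = 103 ≡ 4.
  S_1 = Σ v_i α_i r_i = 4·2·6 + 6·4·2 + 5·6·9 + 1·5·4 + 6·9·3 = 548 ≡ 9.
  α_i^2 mod 11 = [4, 5, 3, 3, 4].
  S_2 = Σ v_i α_i^2 r_i = 4·4·6 + 6·5·2 + 5·3·9 + 1·3·4 + 6·4·3 = 375 ≡ 1.
  S = (4, 9, 1) ≠ 0, so r is not a codeword (an error is present).
Step 3: locate the error. For a single error e at position i, S_ℓ = v_i·e·α_i^ℓ, so α_err = S_1/S_0.
  S_0^{−1} = 4^{−1} = 3 (mod 11), so α_err = 9·3 = 27 ≡ 5 = α_4. Error position i = 4.
  Consistency check: S_2/S_1 = 1·5 = 5 ≡ 5 = α_err ✓ (single-error assumption holds).
Step 4: error magnitude e = S_0/v_4 = S_0·∏_{j≠4}(α_4 − α_j) = 4·1 = 4 ≡ 4 (mod 11).
Step 5: correct position 4: c_4 = r_4 − e = 4 − 4 ≡ 0 (mod 11). Hence c = [6, 2, 9, 0, 3].
  Check: interpolating c through the α_i gives m(x) = 10 + 9·x (degree < 2) with m(α_i) = c_i for every i, so c is indeed a codeword.


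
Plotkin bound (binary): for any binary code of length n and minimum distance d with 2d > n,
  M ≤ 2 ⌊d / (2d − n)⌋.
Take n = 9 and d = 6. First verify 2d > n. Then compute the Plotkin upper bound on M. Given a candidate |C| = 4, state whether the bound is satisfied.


Plotkin bound M ≤ 4; given |C| = 4 ≤ bound (satisfied).

Check applicability: 2d = 12, n = 9.
2d − n = 3 > 0, so Plotkin applies.
Compute d/(2d−n) = 6/3 ≈ 2.0000.
⌊d/(2d−n)⌋ = 2.
Plotkin bound: M ≤ 2·2 = 4.
Given |C| = 4, check: satisfied.
This |C| is at the Plotkin bound.


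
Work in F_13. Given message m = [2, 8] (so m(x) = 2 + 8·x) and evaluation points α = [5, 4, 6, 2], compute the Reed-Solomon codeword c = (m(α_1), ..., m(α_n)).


c = [3, 8, 11, 5]

Message polynomial: m(x) = 2 + 8·x (mod 13).
For each evaluation point α_i, compute m(α_i) mod 13:
  α_1 = 5: Horner steps 8 → 3, so m(5) = 3.
  α_2 = 4: Horner steps 8 → 8, so m(4) = 8.
  α_3 = 6: Horner steps 8 → 11, so m(6) = 11.
  α_4 = 2: Horner steps 8 → 5, so m(2) = 5.
Codeword c = [3, 8, 11, 5] ∈ F_13^4.


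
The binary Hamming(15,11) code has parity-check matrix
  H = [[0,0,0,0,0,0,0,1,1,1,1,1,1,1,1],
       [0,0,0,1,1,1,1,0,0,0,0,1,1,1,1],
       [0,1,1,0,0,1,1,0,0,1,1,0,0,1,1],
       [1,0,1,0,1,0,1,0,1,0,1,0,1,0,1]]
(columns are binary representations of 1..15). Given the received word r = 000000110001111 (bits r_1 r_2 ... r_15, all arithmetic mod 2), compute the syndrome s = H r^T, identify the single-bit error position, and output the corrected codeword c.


s = (1, 1, 1, 1)^T, error position = 15, corrected codeword c = 000000110001110

Compute s = H r^T mod 2 one row at a time:
  s_1 = 1 + 0 + 0 + 0 + 1 + 1 + 1 + 1 = 5 ≡ 1 (mod 2).
  s_2 = 0 + 0 + 0 + 1 + 1 + 1 + 1 + 1 = 5 ≡ 1 (mod 2).
  s_3 = 0 + 0 + 0 + 1 + 0 + 0 + 1 + 1 = 3 ≡ 1 (mod 2).
  s_4 = 0 + 0 + 0 + 1 + 0 + 0 + 1 + 1 = 3 ≡ 1 (mod 2).
s = (1, 1, 1, 1)^T — this equals column 15 of H (binary 1111), so error is at position 15.
Correct: flip bit 15 of r = 000000110001111 to get c = 000000110001110.


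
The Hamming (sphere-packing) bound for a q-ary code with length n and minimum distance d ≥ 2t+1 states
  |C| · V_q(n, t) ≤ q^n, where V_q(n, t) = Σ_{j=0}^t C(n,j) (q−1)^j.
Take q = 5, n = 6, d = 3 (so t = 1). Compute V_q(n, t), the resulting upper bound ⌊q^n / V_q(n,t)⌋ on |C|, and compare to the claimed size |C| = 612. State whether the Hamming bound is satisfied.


V_q(n, t) = 25, q^n = 15625, Hamming bound = 625, |C| = 612 ≤ bound (satisfied).

Step 1: Compute V_q(n, t) = Σ_{j=0}^1 C(n, j) (q−1)^j.
  j = 0: C(6,0)·(4)^0 = 1·1 = 1.
  j = 1: C(6,1)·(4)^1 = 6·4 = 24.
  V_q(n, t) = 1 + 24 = 25.
Step 2: q^n = 5^6 = 15625.
Step 3: Hamming bound ⌊q^n / V_q(n,t)⌋ = ⌊15625/25⌋ = 625.
Step 4: Compare |C| = 612 to 625: satisfied.
The claimed |C| lies below the Hamming bound.


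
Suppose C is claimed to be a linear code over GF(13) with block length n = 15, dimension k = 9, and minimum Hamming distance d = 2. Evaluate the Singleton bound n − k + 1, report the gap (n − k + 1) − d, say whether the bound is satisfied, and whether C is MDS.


Singleton RHS = n − k + 1 = 7, slack = 5, bound satisfied, not MDS.

Singleton bound: d ≤ n − k + 1.
Here n = 15, k = 9, so n − k + 1 = 7.
Given d = 2, check d ≤ 7: YES.
Slack = (n − k + 1) − d = 5.
The code is NOT MDS (slack = 5 > 0).
Description: the claimed parameters are [15, 9, 2]_13; such a code would be non-MDS.


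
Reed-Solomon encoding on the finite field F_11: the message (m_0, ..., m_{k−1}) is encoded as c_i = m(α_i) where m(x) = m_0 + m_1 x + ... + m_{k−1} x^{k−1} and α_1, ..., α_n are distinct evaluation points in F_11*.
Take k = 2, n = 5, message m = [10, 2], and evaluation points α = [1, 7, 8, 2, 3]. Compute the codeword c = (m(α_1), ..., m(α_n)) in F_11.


c = [1, 2, 4, 3, 5]

Message polynomial: m(x) = 10 + 2·x (mod 11).
For each evaluation point α_i, compute m(α_i) mod 11:
  α_1 = 1: Horner steps 2 → 1, so m(1) = 1.
  α_2 = 7: Horner steps 2 → 2, so m(7) = 2.
  α_3 = 8: Horner steps 2 → 4, so m(8) = 4.
  α_4 = 2: Horner steps 2 → 3, so m(2) = 3.
  α_5 = 3: Horner steps 2 → 5, so m(3) = 5.
Codeword c = [1, 2, 4, 3, 5] ∈ F_11^5.


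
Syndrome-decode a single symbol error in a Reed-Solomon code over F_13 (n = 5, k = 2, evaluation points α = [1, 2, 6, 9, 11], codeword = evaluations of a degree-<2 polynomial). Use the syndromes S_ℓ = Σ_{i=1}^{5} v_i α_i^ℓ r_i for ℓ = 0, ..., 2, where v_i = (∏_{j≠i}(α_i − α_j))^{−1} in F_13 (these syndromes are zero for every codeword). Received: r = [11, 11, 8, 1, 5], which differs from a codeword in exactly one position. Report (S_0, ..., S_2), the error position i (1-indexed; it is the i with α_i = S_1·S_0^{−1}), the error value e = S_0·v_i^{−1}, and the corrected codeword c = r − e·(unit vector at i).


S = (3, 6, 12), error at position 2, error magnitude e = 11, c = [11, 0, 8, 1, 5].

Step 1: column multipliers v_i = (∏_{j≠i}(α_i − α_j))^{−1} mod 13.
  i = 1 (α = 1): (1−2)(1−6)(1−9)(1−11) = (−1)·(−5)·(−8)·(−10) = 400 ≡ 10, so v_1 = 10^{−1} = 4 (mod 13).
  i = 2 (α = 2): (2−1)(2−6)(2−9)(2−11) = 1·(−4)·(−7)·(−9) = −252 ≡ 8, so v_2 = 8^{−1} = 5 (mod 13).
  i = 3 (α = 6): (6−1)(6−2)(6−9)(6−11) = 5·4·(−3)·(−5) = 300 ≡ 1, so v_3 = 1^{−1} = 1 (mod 13).
  i = 4 (α = 9): (9−1)(9−2)(9−6)(9−11) = 8·7·3·(−2) = −336 ≡ 2, so v_4 = 2^{−1} = 7 (mod 13).
  i = 5 (α = 11): (11−1)(11−2)(11−6)(11−9) = 10·9·5·2 = 900 ≡ 3, so v_5 = 3^{−1} = 9 (mod 13).
  v = [4, 5, 1, 7, 9].
Step 2: syndromes of r = [11, 11, 8, 1, 5] (all sums mod 13).
  S_0 = Σ v_i r_i = 4·11 + 5·11 + 1·8 + 7·1 + 9·5 = 159 ≡ 3.
  S_1 = Σ v_i α_i r_i = 4·1·11 + 5·2·11 + 1·6·8 + 7·9·1 + 9·11·5 = 760 ≡ 6.
  α_i^2 mod 13 = [1, 4, 10, 3, 4].
  S_2 = Σ v_i α_i^2 r_i = 4·1·11 + 5·4·11 + 1·10·8 + 7·3·1 + 9·4·5 = 545 ≡ 12.
  S = (3, 6, 12) ≠ 0, so r is not a codeword (an error is present).
Step 3: locate the error. For a single error e at position i, S_ℓ = v_i·e·α_i^ℓ, so α_err = S_1/S_0.
  S_0^{−1} = 3^{−1} = 9 (mod 13), so α_err = 6·9 = 54 ≡ 2 = α_2. Error position i = 2.
  Consistency check: S_2/S_1 = 12·11 = 132 ≡ 2 = α_err ✓ (single-error assumption holds).
Step 4: error magnitude e = S_0/v_2 = S_0·∏_{j≠2}(α_2 − α_j) = 3·8 = 24 ≡ 11 (mod 13).
Step 5: correct position 2: c_2 = r_2 − e = 11 − 11 ≡ 0 (mod 13). Hence c = [11, 0, 8, 1, 5].
  Check: interpolating c through the α_i gives m(x) = 9 + 2·x (degree < 2) with m(α_i) = c_i for every i, so c is indeed a codeword.


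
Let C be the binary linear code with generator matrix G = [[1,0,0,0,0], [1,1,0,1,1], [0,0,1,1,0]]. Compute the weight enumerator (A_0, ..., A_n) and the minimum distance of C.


Weight distribution: A_0 = 1, A_1 = 1, A_2 = 1, A_3 = 3, A_4 = 2. Minimum distance d = 1.

Enumerate all 2^3 = 8 messages m ∈ F_2^3.
For each, compute codeword c = mG in F_2^5, then tally its weight.
  m = 000 → c = 00000, weight = 0.
  m = 100 → c = 10000, weight = 1.
  m = 010 → c = 11011, weight = 4.
  m = 110 → c = 01011, weight = 3.
  m = 001 → c = 00110, weight = 2.
  m = 101 → c = 10110, weight = 3.
  m = 011 → c = 11101, weight = 4.
  m = 111 → c = 01101, weight = 3.
Tally weights:
  weight 0: 1 codewords.
  weight 1: 1 codewords.
  weight 2: 1 codewords.
  weight 3: 3 codewords.
  weight 4: 2 codewords.
Minimum distance d = smallest w > 0 with A_w > 0 = 1.
Sanity: Σ A_w = 8 = 2^3 = 8 ✓.


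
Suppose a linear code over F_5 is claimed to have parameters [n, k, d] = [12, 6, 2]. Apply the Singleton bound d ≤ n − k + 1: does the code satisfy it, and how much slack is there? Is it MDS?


Singleton RHS = n − k + 1 = 7, slack = 5, bound satisfied, not MDS.

Singleton bound: d ≤ n − k + 1.
Here n = 12, k = 6, so n − k + 1 = 7.
Given d = 2, check d ≤ 7: YES.
Slack = (n − k + 1) − d = 5.
The code is NOT MDS (slack = 5 > 0).
Description: the claimed parameters are [12, 6, 2]_5; such a code would be non-MDS.


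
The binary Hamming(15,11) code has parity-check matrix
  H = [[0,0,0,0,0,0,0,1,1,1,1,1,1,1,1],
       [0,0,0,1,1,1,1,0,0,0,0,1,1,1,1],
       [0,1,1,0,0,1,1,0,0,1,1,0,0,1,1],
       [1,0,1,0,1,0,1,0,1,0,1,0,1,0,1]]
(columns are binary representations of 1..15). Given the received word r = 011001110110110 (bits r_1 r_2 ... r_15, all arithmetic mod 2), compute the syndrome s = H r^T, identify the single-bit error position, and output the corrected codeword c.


s = (1, 0, 1, 0)^T, error position = 10, corrected codeword c = 011001110010110

Compute s = H r^T mod 2 one row at a time:
  s_1 = 1 + 0 + 1 + 1 + 0 + 1 + 1 + 0 = 5 ≡ 1 (mod 2).
  s_2 = 0 + 0 + 1 + 1 + 0 + 1 + 1 + 0 = 4 ≡ 0 (mod 2).
  s_3 = 1 + 1 + 1 + 1 + 1 + 1 + 1 + 0 = 7 ≡ 1 (mod 2).
  s_4 = 0 + 1 + 0 + 1 + 0 + 1 + 1 + 0 = 4 ≡ 0 (mod 2).
s = (1, 0, 1, 0)^T — this equals column 10 of H (binary 1010), so error is at position 10.
Correct: flip bit 10 of r = 011001110110110 to get c = 011001110010110.


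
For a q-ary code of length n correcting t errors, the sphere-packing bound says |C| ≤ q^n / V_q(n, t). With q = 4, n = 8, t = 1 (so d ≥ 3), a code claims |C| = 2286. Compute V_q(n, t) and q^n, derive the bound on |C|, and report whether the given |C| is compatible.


V_q(n, t) = 25, q^n = 65536, Hamming bound = 2621, |C| = 2286 ≤ bound (satisfied).

Step 1: Compute V_q(n, t) = Σ_{j=0}^1 C(n, j) (q−1)^j.
  j = 0: C(8,0)·(3)^0 = 1·1 = 1.
  j = 1: C(8,1)·(3)^1 = 8·3 = 24.
  V_q(n, t) = 1 + 24 = 25.
Step 2: q^n = 4^8 = 65536.
Step 3: Hamming bound ⌊q^n / V_q(n,t)⌋ = ⌊65536/25⌋ = 2621.
Step 4: Compare |C| = 2286 to 2621: satisfied.
The claimed |C| lies below the Hamming bound.


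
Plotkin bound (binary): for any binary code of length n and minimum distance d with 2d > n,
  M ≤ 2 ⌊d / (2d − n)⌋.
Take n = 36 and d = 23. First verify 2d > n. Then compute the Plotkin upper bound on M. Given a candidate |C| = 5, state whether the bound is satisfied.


Plotkin bound M ≤ 4; given |C| = 5 > bound (violated).

Check applicability: 2d = 46, n = 36.
2d − n = 10 > 0, so Plotkin applies.
Compute d/(2d−n) = 23/10 ≈ 2.3000.
⌊d/(2d−n)⌋ = 2.
Plotkin bound: M ≤ 2·2 = 4.
Given |C| = 5, check: VIOLATED.
This |C| is above the Plotkin bound, so no binary code with n = 36, d = 23 and 5 codewords exists.


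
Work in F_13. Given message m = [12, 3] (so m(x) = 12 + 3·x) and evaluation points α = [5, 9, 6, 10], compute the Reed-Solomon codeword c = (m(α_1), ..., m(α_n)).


c = [1, 0, 4, 3]

Message polynomial: m(x) = 12 + 3·x (mod 13).
For each evaluation point α_i, compute m(α_i) mod 13:
  α_1 = 5: Horner steps 3 → 1, so m(5) = 1.
  α_2 = 9: Horner steps 3 → 0, so m(9) = 0.
  α_3 = 6: Horner steps 3 → 4, so m(6) = 4.
  α_4 = 10: Horner steps 3 → 3, so m(10) = 3.
Codeword c = [1, 0, 4, 3] ∈ F_13^4.


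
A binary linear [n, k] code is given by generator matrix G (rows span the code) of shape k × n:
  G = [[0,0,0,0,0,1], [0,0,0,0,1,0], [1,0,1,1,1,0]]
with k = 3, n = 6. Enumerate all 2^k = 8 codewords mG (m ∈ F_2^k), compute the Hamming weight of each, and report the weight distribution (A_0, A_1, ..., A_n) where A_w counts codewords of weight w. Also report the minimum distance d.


Weight distribution: A_0 = 1, A_1 = 2, A_2 = 1, A_3 = 1, A_4 = 2, A_5 = 1. Minimum distance d = 1.

Enumerate all 2^3 = 8 messages m ∈ F_2^3.
For each, compute codeword c = mG in F_2^6, then tally its weight.
  m = 000 → c = 000000, weight = 0.
  m = 100 → c = 000001, weight = 1.
  m = 010 → c = 000010, weight = 1.
  m = 110 → c = 000011, weight = 2.
  m = 001 → c = 101110, weight = 4.
  m = 101 → c = 101111, weight = 5.
  m = 011 → c = 101100, weight = 3.
  m = 111 → c = 101101, weight = 4.
Tally weights:
  weight 0: 1 codewords.
  weight 1: 2 codewords.
  weight 2: 1 codewords.
  weight 3: 1 codewords.
  weight 4: 2 codewords.
  weight 5: 1 codewords.
Minimum distance d = smallest w > 0 with A_w > 0 = 1.
Sanity: Σ A_w = 8 = 2^3 = 8 ✓.


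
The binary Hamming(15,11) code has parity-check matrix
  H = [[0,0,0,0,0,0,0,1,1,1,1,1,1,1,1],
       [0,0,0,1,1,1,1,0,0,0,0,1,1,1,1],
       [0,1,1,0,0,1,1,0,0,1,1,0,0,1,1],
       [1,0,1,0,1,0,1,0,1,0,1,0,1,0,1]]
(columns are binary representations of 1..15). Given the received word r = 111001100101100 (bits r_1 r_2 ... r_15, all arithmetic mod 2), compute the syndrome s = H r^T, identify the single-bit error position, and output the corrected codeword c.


s = (1, 0, 1, 0)^T, error position = 10, corrected codeword c = 111001100001100

Compute s = H r^T mod 2 one row at a time:
  s_1 = 0 + 0 + 1 + 0 + 1 + 1 + 0 + 0 = 3 ≡ 1 (mod 2).
  s_2 = 0 + 0 + 1 + 1 + 1 + 1 + 0 + 0 = 4 ≡ 0 (mod 2).
  s_3 = 1 + 1 + 1 + 1 + 1 + 0 + 0 + 0 = 5 ≡ 1 (mod 2).
  s_4 = 1 + 1 + 0 + 1 + 0 + 0 + 1 + 0 = 4 ≡ 0 (mod 2).
s = (1, 0, 1, 0)^T — this equals column 10 of H (binary 1010), so error is at position 10.
Correct: flip bit 10 of r = 111001100101100 to get c = 111001100001100.


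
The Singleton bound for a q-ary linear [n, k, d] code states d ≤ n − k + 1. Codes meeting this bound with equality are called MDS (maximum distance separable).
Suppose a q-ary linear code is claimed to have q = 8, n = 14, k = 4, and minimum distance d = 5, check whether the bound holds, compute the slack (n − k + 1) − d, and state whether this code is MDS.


Singleton RHS = n − k + 1 = 11, slack = 6, bound satisfied, not MDS.

Singleton bound: d ≤ n − k + 1.
Here n = 14, k = 4, so n − k + 1 = 11.
Given d = 5, check d ≤ 11: YES.
Slack = (n − k + 1) − d = 6.
The code is NOT MDS (slack = 6 > 0).
Description: the claimed parameters are [14, 4, 5]_8; such a code would be non-MDS.


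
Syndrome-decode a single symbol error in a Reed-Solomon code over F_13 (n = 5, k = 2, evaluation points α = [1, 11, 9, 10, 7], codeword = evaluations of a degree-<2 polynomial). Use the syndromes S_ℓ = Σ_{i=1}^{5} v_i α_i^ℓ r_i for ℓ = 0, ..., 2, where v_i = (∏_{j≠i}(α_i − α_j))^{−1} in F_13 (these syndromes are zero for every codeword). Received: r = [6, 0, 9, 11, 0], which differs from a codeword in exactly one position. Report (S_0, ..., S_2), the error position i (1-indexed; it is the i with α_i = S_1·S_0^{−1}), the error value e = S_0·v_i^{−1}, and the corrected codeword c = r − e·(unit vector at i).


S = (5, 9, 11), error at position 5, error magnitude e = 8, c = [6, 0, 9, 11, 5].

Step 1: column multipliers v_i = (∏_{j≠i}(α_i − α_j))^{−1} mod 13.
  i = 1 (α = 1): (1−11)(1−9)(1−10)(1−7) = (−10)·(−8)·(−9)·(−6) = 4320 ≡ 4, so v_1 = 4^{−1} = 10 (mod 13).
  i = 2 (α = 11): (11−1)(11−9)(11−10)(11−7) = 10·2·1·4 = 80 ≡ 2, so v_2 = 2^{−1} = 7 (mod 13).
  i = 3 (α = 9): (9−1)(9−11)(9−10)(9−7) = 8·(−2)·(−1)·2 = 32 ≡ 6, so v_3 = 6^{−1} = 11 (mod 13).
  i = 4 (α = 10): (10−1)(10−11)(10−9)(10−7) = 9·(−1)·1·3 = −27 ≡ 12, so v_4 = 12^{−1} = 12 (mod 13).
  i = 5 (α = 7): (7−1)(7−11)(7−9)(7−10) = 6·(−4)·(−2)·(−3) = −144 ≡ 12, so v_5 = 12^{−1} = 12 (mod 13).
  v = [10, 7, 11, 12, 12].
Step 2: syndromes of r = [6, 0, 9, 11, 0] (all sums mod 13).
  S_0 = Σ v_i r_i = 10·6 + 7·0 + 11·9 + 12·11 + 12·0 = 291 ≡ 5.
  S_1 = Σ v_i α_i r_i = 10·1·6 + 7·11·0 + 11·9·9 + 12·10·11 + 12·7·0 = 2271 ≡ 9.
  α_i^2 mod 13 = [1, 4, 3, 9, 10].
  S_2 = Σ v_i α_i^2 r_i = 10·1·6 + 7·4·0 + 11·3·9 + 12·9·11 + 12·10·0 = 1545 ≡ 11.
  S = (5, 9, 11) ≠ 0, so r is not a codeword (an error is present).
Step 3: locate the error. For a single error e at position i, S_ℓ = v_i·e·α_i^ℓ, so α_err = S_1/S_0.
  S_0^{−1} = 5^{−1} = 8 (mod 13), so α_err = 9·8 = 72 ≡ 7 = α_5. Error position i = 5.
  Consistency check: S_2/S_1 = 11·3 = 33 ≡ 7 = α_err ✓ (single-error assumption holds).
Step 4: error magnitude e = S_0/v_5 = S_0·∏_{j≠5}(α_5 − α_j) = 5·12 = 60 ≡ 8 (mod 13).
Step 5: correct position 5: c_5 = r_5 − e = 0 − 8 ≡ 5 (mod 13). Hence c = [6, 0, 9, 11, 5].
  Check: interpolating c through the α_i gives m(x) = 4 + 2·x (degree < 2) with m(α_i) = c_i for every i, so c is indeed a codeword.


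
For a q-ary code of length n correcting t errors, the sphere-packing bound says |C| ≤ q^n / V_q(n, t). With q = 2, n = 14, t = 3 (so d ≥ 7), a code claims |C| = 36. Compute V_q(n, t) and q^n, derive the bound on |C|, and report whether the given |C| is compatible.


V_q(n, t) = 470, q^n = 16384, Hamming bound = 34, |C| = 36 > bound (violated).

Step 1: Compute V_q(n, t) = Σ_{j=0}^3 C(n, j) (q−1)^j.
  j = 0: C(14,0)·(1)^0 = 1·1 = 1.
  j = 1: C(14,1)·(1)^1 = 14·1 = 14.
  j = 2: C(14,2)·(1)^2 = 91·1 = 91.
  j = 3: C(14,3)·(1)^3 = 364·1 = 364.
  V_q(n, t) = 1 + 14 + 91 + 364 = 470.
Step 2: q^n = 2^14 = 16384.
Step 3: Hamming bound ⌊q^n / V_q(n,t)⌋ = ⌊16384/470⌋ = 34.
Step 4: Compare |C| = 36 to 34: violated.
The claimed |C| lies above the Hamming bound, so no 2-ary code of length 14 with d ≥ 7 can have 36 codewords.


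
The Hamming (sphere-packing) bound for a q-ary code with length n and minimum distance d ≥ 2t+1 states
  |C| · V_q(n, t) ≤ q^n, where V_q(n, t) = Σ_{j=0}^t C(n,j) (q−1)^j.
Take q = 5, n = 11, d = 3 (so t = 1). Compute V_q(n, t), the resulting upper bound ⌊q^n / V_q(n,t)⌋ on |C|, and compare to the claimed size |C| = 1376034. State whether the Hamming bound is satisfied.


V_q(n, t) = 45, q^n = 48828125, Hamming bound = 1085069, |C| = 1376034 > bound (violated).

Step 1: Compute V_q(n, t) = Σ_{j=0}^1 C(n, j) (q−1)^j.
  j = 0: C(11,0)·(4)^0 = 1·1 = 1.
  j = 1: C(11,1)·(4)^1 = 11·4 = 44.
  V_q(n, t) = 1 + 44 = 45.
Step 2: q^n = 5^11 = 48828125.
Step 3: Hamming bound ⌊q^n / V_q(n,t)⌋ = ⌊48828125/45⌋ = 1085069.
Step 4: Compare |C| = 1376034 to 1085069: violated.
The claimed |C| lies above the Hamming bound, so no 5-ary code of length 11 with d ≥ 3 can have 1376034 codewords.


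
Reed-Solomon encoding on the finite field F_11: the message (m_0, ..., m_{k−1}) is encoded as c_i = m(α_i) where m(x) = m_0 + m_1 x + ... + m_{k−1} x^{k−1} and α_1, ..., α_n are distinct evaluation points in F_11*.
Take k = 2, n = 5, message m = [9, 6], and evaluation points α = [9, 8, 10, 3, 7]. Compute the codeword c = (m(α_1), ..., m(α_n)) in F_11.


c = [8, 2, 3, 5, 7]

Message polynomial: m(x) = 9 + 6·x (mod 11).
For each evaluation point α_i, compute m(α_i) mod 11:
  α_1 = 9: Horner steps 6 → 8, so m(9) = 8.
  α_2 = 8: Horner steps 6 → 2, so m(8) = 2.
  α_3 = 10: Horner steps 6 → 3, so m(10) = 3.
  α_4 = 3: Horner steps 6 → 5, so m(3) = 5.
  α_5 = 7: Horner steps 6 → 7, so m(7) = 7.
Codeword c = [8, 2, 3, 5, 7] ∈ F_11^5.


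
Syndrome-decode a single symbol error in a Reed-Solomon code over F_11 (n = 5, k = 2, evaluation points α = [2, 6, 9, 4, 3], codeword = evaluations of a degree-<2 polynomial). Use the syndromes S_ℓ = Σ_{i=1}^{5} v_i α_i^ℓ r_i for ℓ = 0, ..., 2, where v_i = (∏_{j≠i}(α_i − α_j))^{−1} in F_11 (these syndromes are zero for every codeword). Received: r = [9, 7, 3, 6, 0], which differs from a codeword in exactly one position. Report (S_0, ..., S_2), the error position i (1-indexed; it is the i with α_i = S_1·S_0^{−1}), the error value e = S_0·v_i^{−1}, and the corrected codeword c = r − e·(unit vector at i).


S = (4, 8, 5), error at position 1, error magnitude e = 4, c = [5, 7, 3, 6, 0].

Step 1: column multipliers v_i = (∏_{j≠i}(α_i − α_j))^{−1} mod 11.
  i = 1 (α = 2): (2−6)(2−9)(2−4)(2−3) = (−4)·(−7)·(−2)·(−1) = 56 ≡ 1, so v_1 = 1^{−1} = 1 (mod 11).
  i = 2 (α = 6): (6−2)(6−9)(6−4)(6−3) = 4·(−3)·2·3 = −72 ≡ 5, so v_2 = 5^{−1} = 9 (mod 11).
  i = 3 (α = 9): (9−2)(9−6)(9−4)(9−3) = 7·3·5·6 = 630 ≡ 3, so v_3 = 3^{−1} = 4 (mod 11).
  i = 4 (α = 4): (4−2)(4−6)(4−9)(4−3) = 2·(−2)·(−5)·1 = 20 ≡ 9, so v_4 = 9^{−1} = 5 (mod 11).
  i = 5 (α = 3): (3−2)(3−6)(3−9)(3−4) = 1·(−3)·(−6)·(−1) = −18 ≡ 4, so v_5 = 4^{−1} = 3 (mod 11).
  v = [1, 9, 4, 5, 3].
Step 2: syndromes of r = [9, 7, 3, 6, 0] (all sums mod 11).
  S_0 = Σ v_i r_i = 1·9 + 9·7 + 4·3 + 5·6 + 3·0 = 114 ≡ 4.
  S_1 = Σ v_i α_i r_i = 1·2·9 + 9·6·7 + 4·9·3 + 5·4·6 + 3·3·0 = 624 ≡ 8.
  α_i^2 mod 11 = [4, 3, 4, 5, 9].
  S_2 = Σ v_i α_i^2 r_i = 1·4·9 + 9·3·7 + 4·4·3 + 5·5·6 + 3·9·0 = 423 ≡ 5.
  S = (4, 8, 5) ≠ 0, so r is not a codeword (an error is present).
Step 3: locate the error. For a single error e at position i, S_ℓ = v_i·e·α_i^ℓ, so α_err = S_1/S_0.
  S_0^{−1} = 4^{−1} = 3 (mod 11), so α_err = 8·3 = 24 ≡ 2 = α_1. Error position i = 1.
  Consistency check: S_2/S_1 = 5·7 = 35 ≡ 2 = α_err ✓ (single-error assumption holds).
Step 4: error magnitude e = S_0/v_1 = S_0·∏_{j≠1}(α_1 − α_j) = 4·1 = 4 ≡ 4 (mod 11).
Step 5: correct position 1: c_1 = r_1 − e = 9 − 4 ≡ 5 (mod 11). Hence c = [5, 7, 3, 6, 0].
  Check: interpolating c through the α_i gives m(x) = 4 + 6·x (degree < 2) with m(α_i) = c_i for every i, so c is indeed a codeword.


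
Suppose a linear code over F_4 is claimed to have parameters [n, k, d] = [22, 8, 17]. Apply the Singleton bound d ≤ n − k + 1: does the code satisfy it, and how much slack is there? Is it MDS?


Singleton RHS = n − k + 1 = 15, slack = -2, bound violated (no such code; not MDS).

Singleton bound: d ≤ n − k + 1.
Here n = 22, k = 8, so n − k + 1 = 15.
Given d = 17, check d ≤ 15: NO.
Slack = (n − k + 1) − d = -2.
The slack is negative: d = 17 exceeds n − k + 1 = 15 by 2, so the Singleton bound is violated and no linear [22, 8, 17]_4 code can exist. In particular it is not MDS (MDS requires d = n − k + 1 exactly).
Description: the claimed parameters are [22, 8, 17]_4; such a code would be impossible (violates the Singleton bound).


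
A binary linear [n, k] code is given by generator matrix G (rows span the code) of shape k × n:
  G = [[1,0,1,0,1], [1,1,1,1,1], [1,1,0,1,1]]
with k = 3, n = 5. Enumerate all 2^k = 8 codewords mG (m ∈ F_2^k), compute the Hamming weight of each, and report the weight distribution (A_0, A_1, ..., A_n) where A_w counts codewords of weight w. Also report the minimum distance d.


Weight distribution: A_0 = 1, A_1 = 1, A_2 = 2, A_3 = 2, A_4 = 1, A_5 = 1. Minimum distance d = 1.

Enumerate all 2^3 = 8 messages m ∈ F_2^3.
For each, compute codeword c = mG in F_2^5, then tally its weight.
  m = 000 → c = 00000, weight = 0.
  m = 100 → c = 10101, weight = 3.
  m = 010 → c = 11111, weight = 5.
  m = 110 → c = 01010, weight = 2.
  m = 001 → c = 11011, weight = 4.
  m = 101 → c = 01110, weight = 3.
  m = 011 → c = 00100, weight = 1.
  m = 111 → c = 10001, weight = 2.
Tally weights:
  weight 0: 1 codewords.
  weight 1: 1 codewords.
  weight 2: 2 codewords.
  weight 3: 2 codewords.
  weight 4: 1 codewords.
  weight 5: 1 codewords.
Minimum distance d = smallest w > 0 with A_w > 0 = 1.
Sanity: Σ A_w = 8 = 2^3 = 8 ✓.


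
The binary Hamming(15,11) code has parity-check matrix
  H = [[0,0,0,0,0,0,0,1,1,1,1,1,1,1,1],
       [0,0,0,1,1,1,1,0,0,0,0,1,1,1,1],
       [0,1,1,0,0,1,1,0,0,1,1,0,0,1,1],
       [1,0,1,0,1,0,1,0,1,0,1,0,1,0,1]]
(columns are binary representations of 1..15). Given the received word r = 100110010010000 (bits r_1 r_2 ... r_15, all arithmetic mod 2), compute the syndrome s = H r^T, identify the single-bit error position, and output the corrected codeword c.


s = (0, 0, 1, 1)^T, error position = 3, corrected codeword c = 101110010010000

Compute s = H r^T mod 2 one row at a time:
  s_1 = 1 + 0 + 0 + 1 + 0 + 0 + 0 + 0 = 2 ≡ 0 (mod 2).
  s_2 = 1 + 1 + 0 + 0 + 0 + 0 + 0 + 0 = 2 ≡ 0 (mod 2).
  s_3 = 0 + 0 + 0 + 0 + 0 + 1 + 0 + 0 = 1 ≡ 1 (mod 2).
  s_4 = 1 + 0 + 1 + 0 + 0 + 1 + 0 + 0 = 3 ≡ 1 (mod 2).
s = (0, 0, 1, 1)^T — this equals column 3 of H (binary 0011), so error is at position 3.
Correct: flip bit 3 of r = 100110010010000 to get c = 101110010010000.


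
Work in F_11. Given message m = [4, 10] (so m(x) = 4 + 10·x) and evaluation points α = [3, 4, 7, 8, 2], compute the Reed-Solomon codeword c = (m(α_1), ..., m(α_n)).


c = [1, 0, 8, 7, 2]

Message polynomial: m(x) = 4 + 10·x (mod 11).
For each evaluation point α_i, compute m(α_i) mod 11:
  α_1 = 3: Horner steps 10 → 1, so m(3) = 1.
  α_2 = 4: Horner steps 10 → 0, so m(4) = 0.
  α_3 = 7: Horner steps 10 → 8, so m(7) = 8.
  α_4 = 8: Horner steps 10 → 7, so m(8) = 7.
  α_5 = 2: Horner steps 10 → 2, so m(2) = 2.
Codeword c = [1, 0, 8, 7, 2] ∈ F_11^5.


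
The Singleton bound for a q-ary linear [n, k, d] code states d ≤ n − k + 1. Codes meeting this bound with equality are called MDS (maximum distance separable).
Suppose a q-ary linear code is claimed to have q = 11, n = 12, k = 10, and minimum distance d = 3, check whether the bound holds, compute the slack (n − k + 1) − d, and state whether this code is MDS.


Singleton RHS = n − k + 1 = 3, slack = 0, bound satisfied, MDS.

Singleton bound: d ≤ n − k + 1.
Here n = 12, k = 10, so n − k + 1 = 3.
Given d = 3, check d ≤ 3: YES.
Slack = (n − k + 1) − d = 0.
The code is MDS (slack = 0).
Description: the claimed parameters are [12, 10, 3]_11; such a code would be MDS (meets Singleton bound).


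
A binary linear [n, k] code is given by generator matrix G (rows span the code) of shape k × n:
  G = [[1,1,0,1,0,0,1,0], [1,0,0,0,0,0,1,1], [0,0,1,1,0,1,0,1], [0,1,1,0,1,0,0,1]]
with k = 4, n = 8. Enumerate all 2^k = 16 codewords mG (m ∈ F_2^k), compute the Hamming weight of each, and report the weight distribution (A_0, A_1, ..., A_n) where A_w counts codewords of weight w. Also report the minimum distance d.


Weight distribution: A_0 = 1, A_3 = 5, A_4 = 5, A_5 = 2, A_6 = 2, A_7 = 1. Minimum distance d = 3.

Enumerate all 2^4 = 16 messages m ∈ F_2^4.
For each, compute codeword c = mG in F_2^8, then tally its weight.
  m = 0000 → c = 00000000, weight = 0.
  m = 1000 → c = 11010010, weight = 4.
  m = 0100 → c = 10000011, weight = 3.
  m = 1100 → c = 01010001, weight = 3.
  m = 0010 → c = 00110101, weight = 4.
  m = 1010 → c = 11100111, weight = 6.
  m = 0110 → c = 10110110, weight = 5.
  m = 1110 → c = 01100100, weight = 3.
  m = 0001 → c = 01101001, weight = 4.
  m = 1001 → c = 10111011, weight = 6.
  m = 0101 → c = 11101010, weight = 5.
  m = 1101 → c = 00111000, weight = 3.
  m = 0011 → c = 01011100, weight = 4.
  m = 1011 → c = 10001110, weight = 4.
  m = 0111 → c = 11011111, weight = 7.
  m = 1111 → c = 00001101, weight = 3.
Tally weights:
  weight 0: 1 codewords.
  weight 3: 5 codewords.
  weight 4: 5 codewords.
  weight 5: 2 codewords.
  weight 6: 2 codewords.
  weight 7: 1 codewords.
Minimum distance d = smallest w > 0 with A_w > 0 = 3.
Sanity: Σ A_w = 16 = 2^4 = 16 ✓.


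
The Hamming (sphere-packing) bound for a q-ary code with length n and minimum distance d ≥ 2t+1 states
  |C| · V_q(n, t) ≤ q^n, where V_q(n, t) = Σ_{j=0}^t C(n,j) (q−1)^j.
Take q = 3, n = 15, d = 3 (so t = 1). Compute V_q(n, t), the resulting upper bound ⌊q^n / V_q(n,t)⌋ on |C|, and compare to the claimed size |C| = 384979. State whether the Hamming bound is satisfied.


V_q(n, t) = 31, q^n = 14348907, Hamming bound = 462867, |C| = 384979 ≤ bound (satisfied).

Step 1: Compute V_q(n, t) = Σ_{j=0}^1 C(n, j) (q−1)^j.
  j = 0: C(15,0)·(2)^0 = 1·1 = 1.
  j = 1: C(15,1)·(2)^1 = 15·2 = 30.
  V_q(n, t) = 1 + 30 = 31.
Step 2: q^n = 3^15 = 14348907.
Step 3: Hamming bound ⌊q^n / V_q(n,t)⌋ = ⌊14348907/31⌋ = 462867.
Step 4: Compare |C| = 384979 to 462867: satisfied.
The claimed |C| lies below the Hamming bound.


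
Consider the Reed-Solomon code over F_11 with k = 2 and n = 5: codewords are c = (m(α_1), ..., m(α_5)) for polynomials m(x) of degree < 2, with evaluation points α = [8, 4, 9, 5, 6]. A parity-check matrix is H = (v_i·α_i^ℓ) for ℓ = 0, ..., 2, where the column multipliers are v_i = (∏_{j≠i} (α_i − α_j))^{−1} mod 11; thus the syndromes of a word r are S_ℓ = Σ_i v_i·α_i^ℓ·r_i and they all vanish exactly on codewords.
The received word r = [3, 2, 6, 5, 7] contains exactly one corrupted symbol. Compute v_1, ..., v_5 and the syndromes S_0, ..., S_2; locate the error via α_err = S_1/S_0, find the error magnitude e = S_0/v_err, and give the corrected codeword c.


S = (10, 5, 8), error at position 5, error magnitude e = 10, c = [3, 2, 6, 5, 8].

Step 1: column multipliers v_i = (∏_{j≠i}(α_i − α_j))^{−1} mod 11.
  i = 1 (α = 8): (8−4)(8−9)(8−5)(8−6) = 4·(−1)·3·2 = −24 ≡ 9, so v_1 = 9^{−1} = 5 (mod 11).
  i = 2 (α = 4): (4−8)(4−9)(4−5)(4−6) = (−4)·(−5)·(−1)·(−2) = 40 ≡ 7, so v_2 = 7^{−1} = 8 (mod 11).
  i = 3 (α = 9): (9−8)(9−4)(9−5)(9−6) = 1·5·4·3 = 60 ≡ 5, so v_3 = 5^{−1} = 9 (mod 11).
  i = 4 (α = 5): (5−8)(5−4)(5−9)(5−6) = (−3)·1·(−4)·(−1) = −12 ≡ 10, so v_4 = 10^{−1} = 10 (mod 11).
  i = 5 (α = 6): (6−8)(6−4)(6−9)(6−5) = (−2)·2·(−3)·1 = 12 ≡ 1, so v_5 = 1^{−1} = 1 (mod 11).
  v = [5, 8, 9, 10, 1].
Step 2: syndromes of r = [3, 2, 6, 5, 7] (all sums mod 11).
  S_0 = Σ v_i r_i = 5·3 + 8·2 + 9·6 + 10·5 + 1·7 = 142 ≡ 10.
  S_1 = Σ v_i α_i r_i = 5·8·3 + 8·4·2 + 9·9·6 + 10·5·5 + 1·6·7 = 962 ≡ 5.
  α_i^2 mod 11 = [9, 5, 4, 3, 3].
  S_2 = Σ v_i α_i^2 r_i = 5·9·3 + 8·5·2 + 9·4·6 + 10·3·5 + 1·3·7 = 602 ≡ 8.
  S = (10, 5, 8) ≠ 0, so r is not a codeword (an error is present).
Step 3: locate the error. For a single error e at position i, S_ℓ = v_i·e·α_i^ℓ, so α_err = S_1/S_0.
  S_0^{−1} = 10^{−1} = 10 (mod 11), so α_err = 5·10 = 50 ≡ 6 = α_5. Error position i = 5.
  Consistency check: S_2/S_1 = 8·9 = 72 ≡ 6 = α_err ✓ (single-error assumption holds).
Step 4: error magnitude e = S_0/v_5 = S_0·∏_{j≠5}(α_5 − α_j) = 10·1 = 10 ≡ 10 (mod 11).
Step 5: correct position 5: c_5 = r_5 − e = 7 − 10 ≡ 8 (mod 11). Hence c = [3, 2, 6, 5, 8].
  Check: interpolating c through the α_i gives m(x) = 1 + 3·x (degree < 2) with m(α_i) = c_i for every i, so c is indeed a codeword.


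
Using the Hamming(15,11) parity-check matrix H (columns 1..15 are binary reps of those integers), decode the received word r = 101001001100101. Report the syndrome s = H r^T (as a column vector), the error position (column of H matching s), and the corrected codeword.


s = (0, 1, 0, 1)^T, error position = 5, corrected codeword c = 101011001100101

Compute s = H r^T mod 2 one row at a time:
  s_1 = 0 + 1 + 1 + 0 + 0 + 1 + 0 + 1 = 4 ≡ 0 (mod 2).
  s_2 = 0 + 0 + 1 + 0 + 0 + 1 + 0 + 1 = 3 ≡ 1 (mod 2).
  s_3 = 0 + 1 + 1 + 0 + 1 + 0 + 0 + 1 = 4 ≡ 0 (mod 2).
  s_4 = 1 + 1 + 0 + 0 + 1 + 0 + 1 + 1 = 5 ≡ 1 (mod 2).
s = (0, 1, 0, 1)^T — this equals column 5 of H (binary 0101), so error is at position 5.
Correct: flip bit 5 of r = 101001001100101 to get c = 101011001100101.


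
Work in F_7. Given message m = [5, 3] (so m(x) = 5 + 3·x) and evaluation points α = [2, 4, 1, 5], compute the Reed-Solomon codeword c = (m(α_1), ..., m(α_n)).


c = [4, 3, 1, 6]

Message polynomial: m(x) = 5 + 3·x (mod 7).
For each evaluation point α_i, compute m(α_i) mod 7:
  α_1 = 2: Horner steps 3 → 4, so m(2) = 4.
  α_2 = 4: Horner steps 3 → 3, so m(4) = 3.
  α_3 = 1: Horner steps 3 → 1, so m(1) = 1.
  α_4 = 5: Horner steps 3 → 6, so m(5) = 6.
Codeword c = [4, 3, 1, 6] ∈ F_7^4.


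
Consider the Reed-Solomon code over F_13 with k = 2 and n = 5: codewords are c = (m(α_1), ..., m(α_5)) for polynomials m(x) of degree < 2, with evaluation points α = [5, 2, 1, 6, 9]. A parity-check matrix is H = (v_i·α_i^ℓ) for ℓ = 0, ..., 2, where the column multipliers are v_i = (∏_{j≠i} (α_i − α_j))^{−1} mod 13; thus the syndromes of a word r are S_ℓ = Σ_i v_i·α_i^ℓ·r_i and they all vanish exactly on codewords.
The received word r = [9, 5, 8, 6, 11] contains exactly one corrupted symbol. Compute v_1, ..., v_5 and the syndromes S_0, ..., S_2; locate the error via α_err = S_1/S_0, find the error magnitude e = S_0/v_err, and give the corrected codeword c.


S = (3, 1, 9), error at position 5, error magnitude e = 1, c = [9, 5, 8, 6, 10].

Step 1: column multipliers v_i = (∏_{j≠i}(α_i − α_j))^{−1} mod 13.
  i = 1 (α = 5): (5−2)(5−1)(5−6)(5−9) = 3·4·(−1)·(−4) = 48 ≡ 9, so v_1 = 9^{−1} = 3 (mod 13).
  i = 2 (α = 2): (2−5)(2−1)(2−6)(2−9) = (−3)·1·(−4)·(−7) = −84 ≡ 7, so v_2 = 7^{−1} = 2 (mod 13).
  i = 3 (α = 1): (1−5)(1−2)(1−6)(1−9) = (−4)·(−1)·(−5)·(−8) = 160 ≡ 4, so v_3 = 4^{−1} = 10 (mod 13).
  i = 4 (α = 6): (6−5)(6−2)(6−1)(6−9) = 1·4·5·(−3) = −60 ≡ 5, so v_4 = 5^{−1} = 8 (mod 13).
  i = 5 (α = 9): (9−5)(9−2)(9−1)(9−6) = 4·7·8·3 = 672 ≡ 9, so v_5 = 9^{−1} = 3 (mod 13).
  v = [3, 2, 10, 8, 3].
Step 2: syndromes of r = [9, 5, 8, 6, 11] (all sums mod 13).
  S_0 = Σ v_i r_i = 3·9 + 2·5 + 10·8 + 8·6 + 3·11 = 198 ≡ 3.
  S_1 = Σ v_i α_i r_i = 3·5·9 + 2·2·5 + 10·1·8 + 8·6·6 + 3·9·11 = 820 ≡ 1.
  α_i^2 mod 13 = [12, 4, 1, 10, 3].
  S_2 = Σ v_i α_i^2 r_i = 3·12·9 + 2·4·5 + 10·1·8 + 8·10·6 + 3·3·11 = 1023 ≡ 9.
  S = (3, 1, 9) ≠ 0, so r is not a codeword (an error is present).
Step 3: locate the error. For a single error e at position i, S_ℓ = v_i·e·α_i^ℓ, so α_err = S_1/S_0.
  S_0^{−1} = 3^{−1} = 9 (mod 13), so α_err = 1·9 = 9 ≡ 9 = α_5. Error position i = 5.
  Consistency check: S_2/S_1 = 9·1 = 9 ≡ 9 = α_err ✓ (single-error assumption holds).
Step 4: error magnitude e = S_0/v_5 = S_0·∏_{j≠5}(α_5 − α_j) = 3·9 = 27 ≡ 1 (mod 13).
Step 5: correct position 5: c_5 = r_5 − e = 11 − 1 ≡ 10 (mod 13). Hence c = [9, 5, 8, 6, 10].
  Check: interpolating c through the α_i gives m(x) = 11 + 10·x (degree < 2) with m(α_i) = c_i for every i, so c is indeed a codeword.


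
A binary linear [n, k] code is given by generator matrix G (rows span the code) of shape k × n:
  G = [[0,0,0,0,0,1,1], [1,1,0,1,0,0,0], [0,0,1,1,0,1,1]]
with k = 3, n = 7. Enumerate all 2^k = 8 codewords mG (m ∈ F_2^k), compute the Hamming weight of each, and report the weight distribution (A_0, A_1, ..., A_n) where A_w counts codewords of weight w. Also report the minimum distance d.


Weight distribution: A_0 = 1, A_2 = 2, A_3 = 2, A_4 = 1, A_5 = 2. Minimum distance d = 2.

Enumerate all 2^3 = 8 messages m ∈ F_2^3.
For each, compute codeword c = mG in F_2^7, then tally its weight.
  m = 000 → c = 0000000, weight = 0.
  m = 100 → c = 0000011, weight = 2.
  m = 010 → c = 1101000, weight = 3.
  m = 110 → c = 1101011, weight = 5.
  m = 001 → c = 0011011, weight = 4.
  m = 101 → c = 0011000, weight = 2.
  m = 011 → c = 1110011, weight = 5.
  m = 111 → c = 1110000, weight = 3.
Tally weights:
  weight 0: 1 codewords.
  weight 2: 2 codewords.
  weight 3: 2 codewords.
  weight 4: 1 codewords.
  weight 5: 2 codewords.
Minimum distance d = smallest w > 0 with A_w > 0 = 2.
Sanity: Σ A_w = 8 = 2^3 = 8 ✓.


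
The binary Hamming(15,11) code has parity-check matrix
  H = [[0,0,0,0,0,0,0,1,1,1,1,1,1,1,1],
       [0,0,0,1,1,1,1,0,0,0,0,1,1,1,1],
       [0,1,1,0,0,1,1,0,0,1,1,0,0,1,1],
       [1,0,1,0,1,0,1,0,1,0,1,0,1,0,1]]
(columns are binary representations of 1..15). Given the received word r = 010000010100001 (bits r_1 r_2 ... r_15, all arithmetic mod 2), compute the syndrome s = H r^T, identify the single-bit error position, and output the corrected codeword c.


s = (1, 1, 1, 1)^T, error position = 15, corrected codeword c = 010000010100000

Compute s = H r^T mod 2 one row at a time:
  s_1 = 1 + 0 + 1 + 0 + 0 + 0 + 0 + 1 = 3 ≡ 1 (mod 2).
  s_2 = 0 + 0 + 0 + 0 + 0 + 0 + 0 + 1 = 1 ≡ 1 (mod 2).
  s_3 = 1 + 0 + 0 + 0 + 1 + 0 + 0 + 1 = 3 ≡ 1 (mod 2).
  s_4 = 0 + 0 + 0 + 0 + 0 + 0 + 0 + 1 = 1 ≡ 1 (mod 2).
s = (1, 1, 1, 1)^T — this equals column 15 of H (binary 1111), so error is at position 15.
Correct: flip bit 15 of r = 010000010100001 to get c = 010000010100000.


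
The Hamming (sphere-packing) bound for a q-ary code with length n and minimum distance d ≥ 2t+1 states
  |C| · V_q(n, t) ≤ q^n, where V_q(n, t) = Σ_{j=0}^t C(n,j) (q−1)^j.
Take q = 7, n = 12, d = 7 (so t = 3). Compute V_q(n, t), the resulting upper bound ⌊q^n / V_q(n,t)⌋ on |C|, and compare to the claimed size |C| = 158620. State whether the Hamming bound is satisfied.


V_q(n, t) = 49969, q^n = 13841287201, Hamming bound = 276997, |C| = 158620 ≤ bound (satisfied).

Step 1: Compute V_q(n, t) = Σ_{j=0}^3 C(n, j) (q−1)^j.
  j = 0: C(12,0)·(6)^0 = 1·1 = 1.
  j = 1: C(12,1)·(6)^1 = 12·6 = 72.
  j = 2: C(12,2)·(6)^2 = 66·36 = 2376.
  j = 3: C(12,3)·(6)^3 = 220·216 = 47520.
  V_q(n, t) = 1 + 72 + 2376 + 47520 = 49969.
Step 2: q^n = 7^12 = 13841287201.
Step 3: Hamming bound ⌊q^n / V_q(n,t)⌋ = ⌊13841287201/49969⌋ = 276997.
Step 4: Compare |C| = 158620 to 276997: satisfied.
The claimed |C| lies below the Hamming bound.
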